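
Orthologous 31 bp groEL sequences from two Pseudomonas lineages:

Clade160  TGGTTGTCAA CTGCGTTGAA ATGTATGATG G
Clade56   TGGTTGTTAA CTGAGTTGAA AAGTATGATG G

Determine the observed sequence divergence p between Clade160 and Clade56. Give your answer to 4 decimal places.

0.0968

Differing sites — 8:C/T; 14:C/A; 22:T/A.
There are 3 differences over 31 sites, so p = 3/31 = 0.0968.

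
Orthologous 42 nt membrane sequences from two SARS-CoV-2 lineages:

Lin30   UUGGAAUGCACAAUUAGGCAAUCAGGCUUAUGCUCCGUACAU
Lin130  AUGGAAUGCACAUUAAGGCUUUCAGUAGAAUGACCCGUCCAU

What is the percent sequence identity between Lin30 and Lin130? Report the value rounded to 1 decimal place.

71.4%

Mismatches occur at site 1 (U/A), site 13 (A/U), site 15 (U/A), site 20 (A/U), site 21 (A/U), site 26 (G/U), site 27 (C/A), site 28 (U/G), site 29 (U/A), site 33 (C/A), site 34 (U/C), site 39 (A/C).
30 of the 42 sites match, so the percent identity is 30/42 × 100 = 71.4%.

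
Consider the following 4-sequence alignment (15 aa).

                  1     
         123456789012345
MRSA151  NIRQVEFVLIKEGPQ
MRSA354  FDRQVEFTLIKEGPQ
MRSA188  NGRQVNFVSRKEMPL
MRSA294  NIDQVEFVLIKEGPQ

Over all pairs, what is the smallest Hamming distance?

Pairwise Hamming distances:
  MRSA151 vs MRSA354: 3
  MRSA151 vs MRSA188: 6
  MRSA151 vs MRSA294: 1
  MRSA354 vs MRSA188: 8
  MRSA354 vs MRSA294: 4
  MRSA188 vs MRSA294: 7
The smallest is 1, between MRSA151 and MRSA294.

1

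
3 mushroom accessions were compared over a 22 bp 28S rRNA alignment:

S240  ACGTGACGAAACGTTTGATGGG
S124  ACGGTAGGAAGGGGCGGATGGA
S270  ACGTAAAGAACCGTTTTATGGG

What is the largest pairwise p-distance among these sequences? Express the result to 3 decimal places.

0.455

Pairwise Hamming distances:
  S240 vs S124: 9
  S240 vs S270: 4
  S124 vs S270: 10
The largest is 10 mismatches, between S124 and S270; p = 10/22 = 0.455.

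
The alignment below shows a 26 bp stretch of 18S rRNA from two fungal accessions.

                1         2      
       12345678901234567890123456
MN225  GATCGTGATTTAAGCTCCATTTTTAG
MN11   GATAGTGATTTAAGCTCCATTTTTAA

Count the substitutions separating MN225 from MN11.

Differing sites — 4:C/A; 26:G/A.
That gives 2 mismatches out of 26 aligned sites, so the Hamming distance is 2.

2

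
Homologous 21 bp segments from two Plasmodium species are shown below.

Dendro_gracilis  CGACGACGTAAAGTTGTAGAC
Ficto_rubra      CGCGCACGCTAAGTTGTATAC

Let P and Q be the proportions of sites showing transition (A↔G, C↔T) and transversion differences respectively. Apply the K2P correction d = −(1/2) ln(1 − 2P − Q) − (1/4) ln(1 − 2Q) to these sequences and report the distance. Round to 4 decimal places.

0.3644

The sequences differ at positions 3 (A/C, transversion), 4 (C/G, transversion), 5 (G/C, transversion), 9 (T/C, transition), 10 (A/T, transversion), 19 (G/T, transversion).
Of the 6 differences, 1 transition and 5 transversions over 21 sites: P = 1/21 = 0.047619, Q = 5/21 = 0.238095.
d = −0.5·ln(0.666667) − 0.25·ln(0.523810) = −0.5·(-0.405465) − 0.25·(-0.646626) = 0.3644.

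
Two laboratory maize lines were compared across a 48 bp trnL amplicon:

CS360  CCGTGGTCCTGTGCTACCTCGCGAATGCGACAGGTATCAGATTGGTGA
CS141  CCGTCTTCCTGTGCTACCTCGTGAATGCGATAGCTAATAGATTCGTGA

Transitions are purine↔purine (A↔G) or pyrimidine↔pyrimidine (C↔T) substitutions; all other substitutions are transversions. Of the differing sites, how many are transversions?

The sequences differ at positions 5 (G/C, transversion), 6 (G/T, transversion), 22 (C/T, transition), 31 (C/T, transition), 34 (G/C, transversion), 37 (T/A, transversion), 38 (C/T, transition), 44 (G/C, transversion).
Of the 8 differences, 3 transitions and 5 transversions, so the answer is 5.

5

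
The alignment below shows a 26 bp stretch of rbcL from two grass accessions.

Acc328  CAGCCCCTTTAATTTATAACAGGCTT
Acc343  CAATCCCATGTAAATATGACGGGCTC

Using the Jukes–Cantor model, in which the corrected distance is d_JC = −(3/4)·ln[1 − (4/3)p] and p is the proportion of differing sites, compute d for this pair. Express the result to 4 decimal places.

The sequences differ at positions 3 (G/A), 4 (C/T), 8 (T/A), 10 (T/G), 11 (A/T), 13 (T/A), 14 (T/A), 18 (A/G), 21 (A/G), 26 (T/C).
p = 10/26 = 0.384615.
d = −0.75 · ln(1 − (4/3)·0.384615) = −0.75 · ln(0.487180) = −0.75 · (-0.719122) = 0.5393.

0.5393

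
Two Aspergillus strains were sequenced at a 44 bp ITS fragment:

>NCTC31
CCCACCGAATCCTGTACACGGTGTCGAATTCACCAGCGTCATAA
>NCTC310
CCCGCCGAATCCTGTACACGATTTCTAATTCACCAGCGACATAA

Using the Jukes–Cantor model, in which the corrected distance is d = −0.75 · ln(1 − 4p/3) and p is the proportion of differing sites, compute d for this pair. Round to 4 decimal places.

0.1232

The sequences differ at positions 4 (A/G), 21 (G/A), 23 (G/T), 26 (G/T), 39 (T/A).
p = 5/44 = 0.113636.
d = −0.75 · ln(1 − (4/3)·0.113636) = −0.75 · ln(0.848485) = −0.75 · (-0.164303) = 0.1232.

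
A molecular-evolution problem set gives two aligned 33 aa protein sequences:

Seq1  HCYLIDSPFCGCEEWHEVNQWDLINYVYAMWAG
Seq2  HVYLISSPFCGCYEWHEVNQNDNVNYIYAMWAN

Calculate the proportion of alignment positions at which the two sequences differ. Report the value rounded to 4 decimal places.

0.2424

Mismatches occur at site 2 (C↔V), site 6 (D↔S), site 13 (E↔Y), site 21 (W↔N), site 23 (L↔N), site 24 (I↔V), site 27 (V↔I), site 33 (G↔N).
There are 8 differences over 33 sites, so p = 8/33 = 0.2424.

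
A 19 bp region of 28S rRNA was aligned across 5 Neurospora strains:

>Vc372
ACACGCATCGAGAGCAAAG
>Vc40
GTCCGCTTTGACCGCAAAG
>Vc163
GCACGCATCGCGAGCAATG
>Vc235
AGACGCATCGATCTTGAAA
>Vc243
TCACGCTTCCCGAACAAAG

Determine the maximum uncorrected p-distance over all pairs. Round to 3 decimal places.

Pairwise Hamming distances:
  Vc372 vs Vc40: 7
  Vc372 vs Vc163: 3
  Vc372 vs Vc235: 7
  Vc372 vs Vc243: 5
  Vc40 vs Vc163: 8
  Vc40 vs Vc235: 10
  Vc40 vs Vc243: 9
  Vc163 vs Vc235: 10
  Vc163 vs Vc243: 5
  Vc235 vs Vc243: 11
The largest is 11 mismatches, between Vc235 and Vc243; p = 11/19 = 0.579.

0.579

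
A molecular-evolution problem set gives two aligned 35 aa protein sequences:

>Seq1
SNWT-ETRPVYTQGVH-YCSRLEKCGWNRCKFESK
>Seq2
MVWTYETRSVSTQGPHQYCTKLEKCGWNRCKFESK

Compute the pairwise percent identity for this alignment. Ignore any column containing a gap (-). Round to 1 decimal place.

78.8%

Excluding the 2 gap columns leaves 33 comparable sites.
Mismatches occur at site 1 (S↔M), site 2 (N↔V), site 9 (P↔S), site 11 (Y↔S), site 15 (V↔P), site 20 (S↔T), site 21 (R↔K).
26 of the 33 comparable sites match, so the percent identity is 26/33 × 100 = 78.8%.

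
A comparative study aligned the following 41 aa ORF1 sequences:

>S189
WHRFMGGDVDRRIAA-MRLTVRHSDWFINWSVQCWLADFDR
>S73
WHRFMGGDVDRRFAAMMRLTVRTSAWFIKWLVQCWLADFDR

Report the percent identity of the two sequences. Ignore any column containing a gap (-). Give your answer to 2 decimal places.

87.50%

Excluding the 1 gap column leaves 40 comparable sites.
The sequences differ at positions 13 (I/F), 23 (H/T), 25 (D/A), 29 (N/K), 31 (S/L).
35 of the 40 comparable sites match, so the percent identity is 35/40 × 100 = 87.50%.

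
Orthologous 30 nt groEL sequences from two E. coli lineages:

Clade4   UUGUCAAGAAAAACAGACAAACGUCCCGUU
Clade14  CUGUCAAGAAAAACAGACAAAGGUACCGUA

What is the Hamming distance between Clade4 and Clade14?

4

The sequences differ at positions 1 (U/C), 22 (C/G), 25 (C/A), 30 (U/A).
That gives 4 mismatches out of 30 aligned sites, so the Hamming distance is 4.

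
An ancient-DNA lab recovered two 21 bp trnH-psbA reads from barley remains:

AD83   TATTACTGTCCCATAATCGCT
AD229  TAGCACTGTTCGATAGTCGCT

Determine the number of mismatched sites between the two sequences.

The sequences differ at positions 3 (T/G), 4 (T/C), 10 (C/T), 12 (C/G), 16 (A/G).
That gives 5 mismatches out of 21 aligned sites, so the Hamming distance is 5.

5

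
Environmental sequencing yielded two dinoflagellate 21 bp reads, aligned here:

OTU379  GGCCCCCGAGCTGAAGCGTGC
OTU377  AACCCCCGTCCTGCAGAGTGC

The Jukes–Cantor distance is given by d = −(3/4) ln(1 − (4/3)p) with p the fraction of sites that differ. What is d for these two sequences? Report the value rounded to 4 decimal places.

Mismatches occur at site 1 (G→A), site 2 (G→A), site 9 (A→T), site 10 (G→C), site 14 (A→C), site 17 (C→A).
p = 6/21 = 0.285714.
d = −0.75 · ln(1 − (4/3)·0.285714) = −0.75 · ln(0.619048) = −0.75 · (-0.479572) = 0.3597.

0.3597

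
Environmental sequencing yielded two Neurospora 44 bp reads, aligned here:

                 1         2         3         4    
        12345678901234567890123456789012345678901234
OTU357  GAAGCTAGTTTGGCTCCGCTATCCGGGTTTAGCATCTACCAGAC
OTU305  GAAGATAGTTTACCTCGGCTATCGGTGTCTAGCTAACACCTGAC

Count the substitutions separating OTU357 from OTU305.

12

Differing sites — 5:C/A; 12:G/A; 13:G/C; 17:C/G; 24:C/G; 26:G/T; 29:T/C; 34:A/T; 35:T/A; 36:C/A; 37:T/C; 41:A/T.
That gives 12 mismatches out of 44 aligned sites, so the Hamming distance is 12.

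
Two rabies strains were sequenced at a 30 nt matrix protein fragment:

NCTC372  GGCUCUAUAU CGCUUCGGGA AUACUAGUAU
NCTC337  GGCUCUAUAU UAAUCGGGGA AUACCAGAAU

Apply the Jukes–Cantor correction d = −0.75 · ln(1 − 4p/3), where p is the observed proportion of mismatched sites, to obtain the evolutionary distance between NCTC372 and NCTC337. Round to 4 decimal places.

The sequences differ at positions 11 (C/U), 12 (G/A), 13 (C/A), 15 (U/C), 16 (C/G), 25 (U/C), 28 (U/A).
p = 7/30 = 0.233333.
d = −0.75 · ln(1 − (4/3)·0.233333) = −0.75 · ln(0.688889) = −0.75 · (-0.372675) = 0.2795.

0.2795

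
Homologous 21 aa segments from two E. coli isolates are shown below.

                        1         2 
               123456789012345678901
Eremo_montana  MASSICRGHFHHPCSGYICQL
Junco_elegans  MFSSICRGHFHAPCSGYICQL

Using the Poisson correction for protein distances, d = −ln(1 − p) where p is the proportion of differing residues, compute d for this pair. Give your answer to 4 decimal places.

Differing sites — 2:A/F; 12:H/A.
p = 2/21 = 0.095238.
d = −ln(1 − 0.095238) = −ln(0.904762) = 0.1001.

0.1001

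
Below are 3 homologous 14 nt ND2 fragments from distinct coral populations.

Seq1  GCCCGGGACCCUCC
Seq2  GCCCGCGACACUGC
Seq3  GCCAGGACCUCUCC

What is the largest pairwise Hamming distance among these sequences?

6

Pairwise Hamming distances:
  Seq1 vs Seq2: 3
  Seq1 vs Seq3: 4
  Seq2 vs Seq3: 6
The largest is 6, between Seq2 and Seq3.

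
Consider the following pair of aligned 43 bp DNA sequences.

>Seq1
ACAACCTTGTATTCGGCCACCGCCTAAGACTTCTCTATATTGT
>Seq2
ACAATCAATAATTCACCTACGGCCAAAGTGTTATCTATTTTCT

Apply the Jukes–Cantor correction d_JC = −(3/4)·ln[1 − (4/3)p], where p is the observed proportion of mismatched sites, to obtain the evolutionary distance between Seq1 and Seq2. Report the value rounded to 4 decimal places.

0.4693

The sequences differ at positions 5 (C/T), 7 (T/A), 8 (T/A), 9 (G/T), 10 (T/A), 15 (G/A), 16 (G/C), 18 (C/T), 21 (C/G), 25 (T/A), 29 (A/T), 30 (C/G), 33 (C/A), 39 (A/T), 42 (G/C).
p = 15/43 = 0.348837.
d = −0.75 · ln(1 − (4/3)·0.348837) = −0.75 · ln(0.534884) = −0.75 · (-0.625705) = 0.4693.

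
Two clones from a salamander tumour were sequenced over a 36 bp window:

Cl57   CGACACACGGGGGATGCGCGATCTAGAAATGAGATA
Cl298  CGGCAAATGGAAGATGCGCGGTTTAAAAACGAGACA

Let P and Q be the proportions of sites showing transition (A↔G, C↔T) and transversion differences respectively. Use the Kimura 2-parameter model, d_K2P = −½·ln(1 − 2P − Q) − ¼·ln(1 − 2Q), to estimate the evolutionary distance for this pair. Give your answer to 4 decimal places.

The sequences differ at positions 3 (A/G, transition), 6 (C/A, transversion), 8 (C/T, transition), 11 (G/A, transition), 12 (G/A, transition), 21 (A/G, transition), 23 (C/T, transition), 26 (G/A, transition), 30 (T/C, transition), 35 (T/C, transition).
Of the 10 differences, 9 transitions and 1 transversion over 36 sites: P = 9/36 = 0.250000, Q = 1/36 = 0.027778.
d = −0.5·ln(0.472222) − 0.25·ln(0.944444) = −0.5·(-0.750306) − 0.25·(-0.057159) = 0.3894.

0.3894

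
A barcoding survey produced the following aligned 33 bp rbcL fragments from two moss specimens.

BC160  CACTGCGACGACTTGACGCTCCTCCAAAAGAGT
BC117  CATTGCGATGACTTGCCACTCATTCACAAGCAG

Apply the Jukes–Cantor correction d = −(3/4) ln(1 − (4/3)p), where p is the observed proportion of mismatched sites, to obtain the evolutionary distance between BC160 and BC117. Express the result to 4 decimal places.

0.3882

The sequences differ at positions 3 (C/T), 9 (C/T), 16 (A/C), 18 (G/A), 22 (C/A), 24 (C/T), 27 (A/C), 31 (A/C), 32 (G/A), 33 (T/G).
p = 10/33 = 0.303030.
d = −0.75 · ln(1 − (4/3)·0.303030) = −0.75 · ln(0.595960) = −0.75 · (-0.517582) = 0.3882.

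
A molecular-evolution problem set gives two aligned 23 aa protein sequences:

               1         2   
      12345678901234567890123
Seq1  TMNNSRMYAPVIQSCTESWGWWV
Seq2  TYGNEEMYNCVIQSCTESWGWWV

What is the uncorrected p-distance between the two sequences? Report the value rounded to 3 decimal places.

0.261

Mismatches occur at site 2 (M→Y), site 3 (N→G), site 5 (S→E), site 6 (R→E), site 9 (A→N), site 10 (P→C).
There are 6 differences over 23 sites, so p = 6/23 = 0.261.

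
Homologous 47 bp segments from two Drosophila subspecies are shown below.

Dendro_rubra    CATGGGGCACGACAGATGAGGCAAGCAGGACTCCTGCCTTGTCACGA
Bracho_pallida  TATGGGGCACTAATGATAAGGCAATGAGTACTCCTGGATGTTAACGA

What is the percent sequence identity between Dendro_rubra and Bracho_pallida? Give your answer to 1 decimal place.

Differing sites — 1:C/T; 11:G/T; 13:C/A; 14:A/T; 18:G/A; 25:G/T; 26:C/G; 29:G/T; 37:C/G; 38:C/A; 40:T/G; 41:G/T; 43:C/A.
34 of the 47 sites match, so the percent identity is 34/47 × 100 = 72.3%.

72.3%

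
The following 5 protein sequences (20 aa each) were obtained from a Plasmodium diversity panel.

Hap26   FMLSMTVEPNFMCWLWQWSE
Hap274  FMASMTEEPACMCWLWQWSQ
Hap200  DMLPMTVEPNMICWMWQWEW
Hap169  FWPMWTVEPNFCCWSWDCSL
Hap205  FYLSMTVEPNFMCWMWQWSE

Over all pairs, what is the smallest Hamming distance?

2

Pairwise Hamming distances:
  Hap26 vs Hap274: 5
  Hap26 vs Hap200: 7
  Hap26 vs Hap169: 9
  Hap26 vs Hap205: 2
  Hap274 vs Hap200: 10
  Hap274 vs Hap169: 12
  Hap274 vs Hap205: 7
  Hap200 vs Hap169: 12
  Hap200 vs Hap205: 7
  Hap169 vs Hap205: 9
The smallest is 2, between Hap26 and Hap205.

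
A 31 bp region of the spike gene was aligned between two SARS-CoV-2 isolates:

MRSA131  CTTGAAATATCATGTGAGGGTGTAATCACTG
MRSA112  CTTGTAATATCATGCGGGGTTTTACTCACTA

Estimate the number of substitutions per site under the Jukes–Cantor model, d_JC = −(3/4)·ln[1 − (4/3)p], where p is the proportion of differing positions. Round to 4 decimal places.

Mismatches occur at site 5 (A↔T), site 15 (T↔C), site 17 (A↔G), site 20 (G↔T), site 22 (G↔T), site 25 (A↔C), site 31 (G↔A).
p = 7/31 = 0.225806.
d = −0.75 · ln(1 − (4/3)·0.225806) = −0.75 · ln(0.698925) = −0.75 · (-0.358212) = 0.2687.

0.2687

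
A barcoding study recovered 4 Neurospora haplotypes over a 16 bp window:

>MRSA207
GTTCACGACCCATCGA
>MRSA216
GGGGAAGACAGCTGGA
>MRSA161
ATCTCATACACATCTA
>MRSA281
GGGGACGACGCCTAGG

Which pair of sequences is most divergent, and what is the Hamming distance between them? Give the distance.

12

Pairwise Hamming distances:
  MRSA207 vs MRSA216: 8
  MRSA207 vs MRSA161: 8
  MRSA207 vs MRSA281: 7
  MRSA216 vs MRSA161: 10
  MRSA216 vs MRSA281: 5
  MRSA161 vs MRSA281: 12
The largest is 12, between MRSA161 and MRSA281.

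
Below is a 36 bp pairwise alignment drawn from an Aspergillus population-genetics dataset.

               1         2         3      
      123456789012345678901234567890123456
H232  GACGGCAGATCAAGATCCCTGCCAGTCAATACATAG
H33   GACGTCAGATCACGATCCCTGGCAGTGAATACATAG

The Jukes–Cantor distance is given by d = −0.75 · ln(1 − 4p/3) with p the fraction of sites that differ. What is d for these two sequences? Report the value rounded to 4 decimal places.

The sequences differ at positions 5 (G/T), 13 (A/C), 22 (C/G), 27 (C/G).
p = 4/36 = 0.111111.
d = −0.75 · ln(1 − (4/3)·0.111111) = −0.75 · ln(0.851852) = −0.75 · (-0.160342) = 0.1203.

0.1203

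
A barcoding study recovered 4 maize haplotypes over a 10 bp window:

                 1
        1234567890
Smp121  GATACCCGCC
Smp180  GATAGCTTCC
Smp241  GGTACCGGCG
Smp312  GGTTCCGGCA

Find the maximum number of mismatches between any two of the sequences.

6

Pairwise Hamming distances:
  Smp121 vs Smp180: 3
  Smp121 vs Smp241: 3
  Smp121 vs Smp312: 4
  Smp180 vs Smp241: 5
  Smp180 vs Smp312: 6
  Smp241 vs Smp312: 2
The largest is 6, between Smp180 and Smp312.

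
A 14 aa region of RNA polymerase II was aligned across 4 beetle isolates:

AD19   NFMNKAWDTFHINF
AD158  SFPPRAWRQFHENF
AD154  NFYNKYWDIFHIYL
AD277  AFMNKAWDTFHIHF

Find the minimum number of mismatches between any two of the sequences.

Pairwise Hamming distances:
  AD19 vs AD158: 7
  AD19 vs AD154: 5
  AD19 vs AD277: 2
  AD158 vs AD154: 10
  AD158 vs AD277: 8
  AD154 vs AD277: 6
The smallest is 2, between AD19 and AD277.

2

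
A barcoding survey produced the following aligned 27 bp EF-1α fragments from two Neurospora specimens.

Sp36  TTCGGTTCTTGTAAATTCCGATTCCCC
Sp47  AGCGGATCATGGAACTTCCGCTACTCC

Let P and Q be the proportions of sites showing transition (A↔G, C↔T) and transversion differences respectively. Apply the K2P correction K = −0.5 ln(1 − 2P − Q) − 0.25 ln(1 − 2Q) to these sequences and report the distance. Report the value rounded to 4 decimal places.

Differing sites — 1:T/A (Tv); 2:T/G (Tv); 6:T/A (Tv); 9:T/A (Tv); 12:T/G (Tv); 15:A/C (Tv); 21:A/C (Tv); 23:T/A (Tv); 25:C/T (Ti).
Of the 9 differences, 1 transition and 8 transversions over 27 sites: P = 1/27 = 0.037037, Q = 8/27 = 0.296296.
d = −0.5·ln(0.629630) − 0.25·ln(0.407408) = −0.5·(-0.462623) − 0.25·(-0.897940) = 0.4558.

0.4558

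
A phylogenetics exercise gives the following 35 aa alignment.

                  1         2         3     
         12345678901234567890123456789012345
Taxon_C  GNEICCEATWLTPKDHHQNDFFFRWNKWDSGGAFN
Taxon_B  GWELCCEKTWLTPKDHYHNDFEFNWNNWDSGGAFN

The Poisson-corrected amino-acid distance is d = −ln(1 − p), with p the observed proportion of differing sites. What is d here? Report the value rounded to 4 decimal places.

Differing sites — 2:N/W; 4:I/L; 8:A/K; 17:H/Y; 18:Q/H; 22:F/E; 24:R/N; 27:K/N.
p = 8/35 = 0.228571.
d = −ln(1 − 0.228571) = −ln(0.771429) = 0.2595.

0.2595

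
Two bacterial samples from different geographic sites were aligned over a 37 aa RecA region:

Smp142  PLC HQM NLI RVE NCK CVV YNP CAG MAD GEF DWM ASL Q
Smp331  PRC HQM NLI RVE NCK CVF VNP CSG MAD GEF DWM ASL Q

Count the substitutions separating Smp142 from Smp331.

Mismatches occur at site 2 (L→R), site 18 (V→F), site 19 (Y→V), site 23 (A→S).
That gives 4 mismatches out of 37 aligned sites, so the Hamming distance is 4.

4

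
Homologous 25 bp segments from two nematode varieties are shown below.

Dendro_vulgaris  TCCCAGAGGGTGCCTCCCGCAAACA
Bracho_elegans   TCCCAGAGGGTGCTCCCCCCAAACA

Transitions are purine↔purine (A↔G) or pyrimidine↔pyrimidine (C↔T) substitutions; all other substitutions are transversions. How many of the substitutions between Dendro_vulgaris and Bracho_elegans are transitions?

2

Mismatches occur at site 14 (C→T, transition), site 15 (T→C, transition), site 19 (G→C, transversion).
Of the 3 differences, 2 transitions and 1 transversion, so the answer is 2.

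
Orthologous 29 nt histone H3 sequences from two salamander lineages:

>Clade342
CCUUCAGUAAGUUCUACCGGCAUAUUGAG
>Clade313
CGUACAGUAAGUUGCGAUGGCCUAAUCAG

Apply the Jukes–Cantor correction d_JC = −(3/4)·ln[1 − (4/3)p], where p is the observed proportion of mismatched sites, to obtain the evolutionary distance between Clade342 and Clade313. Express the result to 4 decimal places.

Mismatches occur at site 2 (C→G), site 4 (U→A), site 14 (C→G), site 15 (U→C), site 16 (A→G), site 17 (C→A), site 18 (C→U), site 22 (A→C), site 25 (U→A), site 27 (G→C).
p = 10/29 = 0.344828.
d = −0.75 · ln(1 − (4/3)·0.344828) = −0.75 · ln(0.540229) = −0.75 · (-0.615762) = 0.4618.

0.4618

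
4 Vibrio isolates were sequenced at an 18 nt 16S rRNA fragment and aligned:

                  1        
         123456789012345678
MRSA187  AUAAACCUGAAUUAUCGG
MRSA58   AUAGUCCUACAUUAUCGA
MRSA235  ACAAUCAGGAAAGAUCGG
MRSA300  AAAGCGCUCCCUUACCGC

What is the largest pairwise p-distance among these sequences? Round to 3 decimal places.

0.722

Pairwise Hamming distances:
  MRSA187 vs MRSA58: 5
  MRSA187 vs MRSA235: 6
  MRSA187 vs MRSA300: 9
  MRSA58 vs MRSA235: 9
  MRSA58 vs MRSA300: 7
  MRSA235 vs MRSA300: 13
The largest is 13 mismatches, between MRSA235 and MRSA300; p = 13/18 = 0.722.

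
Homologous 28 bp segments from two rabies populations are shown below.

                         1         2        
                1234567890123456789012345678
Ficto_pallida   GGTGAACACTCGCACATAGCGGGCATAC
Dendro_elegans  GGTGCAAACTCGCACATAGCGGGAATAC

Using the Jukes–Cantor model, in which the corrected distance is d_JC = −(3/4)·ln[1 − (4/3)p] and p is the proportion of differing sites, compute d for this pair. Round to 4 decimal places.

0.1156

Mismatches occur at site 5 (A↔C), site 7 (C↔A), site 24 (C↔A).
p = 3/28 = 0.107143.
d = −0.75 · ln(1 − (4/3)·0.107143) = −0.75 · ln(0.857143) = −0.75 · (-0.154151) = 0.1156.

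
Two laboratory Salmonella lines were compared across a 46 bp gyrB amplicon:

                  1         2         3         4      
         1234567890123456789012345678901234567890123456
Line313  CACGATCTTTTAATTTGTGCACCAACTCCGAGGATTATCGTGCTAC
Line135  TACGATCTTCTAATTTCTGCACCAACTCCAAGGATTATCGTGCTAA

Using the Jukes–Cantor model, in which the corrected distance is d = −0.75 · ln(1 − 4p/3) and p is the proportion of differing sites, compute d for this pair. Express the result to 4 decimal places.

The sequences differ at positions 1 (C/T), 10 (T/C), 17 (G/C), 30 (G/A), 46 (C/A).
p = 5/46 = 0.108696.
d = −0.75 · ln(1 − (4/3)·0.108696) = −0.75 · ln(0.855072) = −0.75 · (-0.156570) = 0.1174.

0.1174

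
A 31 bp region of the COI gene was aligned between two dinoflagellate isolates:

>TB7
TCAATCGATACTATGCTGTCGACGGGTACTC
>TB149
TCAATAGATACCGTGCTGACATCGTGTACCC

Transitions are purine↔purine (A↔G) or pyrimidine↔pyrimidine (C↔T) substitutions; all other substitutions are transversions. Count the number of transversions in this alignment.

4

The sequences differ at positions 6 (C/A, transversion), 12 (T/C, transition), 13 (A/G, transition), 19 (T/A, transversion), 21 (G/A, transition), 22 (A/T, transversion), 25 (G/T, transversion), 30 (T/C, transition).
Of the 8 differences, 4 transitions and 4 transversions, so the answer is 4.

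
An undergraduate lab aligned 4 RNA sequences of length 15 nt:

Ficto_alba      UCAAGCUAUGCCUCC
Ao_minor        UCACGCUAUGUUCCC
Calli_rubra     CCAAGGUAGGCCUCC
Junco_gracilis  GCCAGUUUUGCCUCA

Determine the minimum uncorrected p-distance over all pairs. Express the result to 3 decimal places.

Pairwise Hamming distances:
  Ficto_alba vs Ao_minor: 4
  Ficto_alba vs Calli_rubra: 3
  Ficto_alba vs Junco_gracilis: 5
  Ao_minor vs Calli_rubra: 7
  Ao_minor vs Junco_gracilis: 9
  Calli_rubra vs Junco_gracilis: 6
The smallest is 3 mismatches, between Ficto_alba and Calli_rubra; p = 3/15 = 0.200.

0.200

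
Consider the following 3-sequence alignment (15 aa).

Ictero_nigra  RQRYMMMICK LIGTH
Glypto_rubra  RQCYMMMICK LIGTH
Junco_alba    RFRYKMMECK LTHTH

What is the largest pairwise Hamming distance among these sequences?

6

Pairwise Hamming distances:
  Ictero_nigra vs Glypto_rubra: 1
  Ictero_nigra vs Junco_alba: 5
  Glypto_rubra vs Junco_alba: 6
The largest is 6, between Glypto_rubra and Junco_alba.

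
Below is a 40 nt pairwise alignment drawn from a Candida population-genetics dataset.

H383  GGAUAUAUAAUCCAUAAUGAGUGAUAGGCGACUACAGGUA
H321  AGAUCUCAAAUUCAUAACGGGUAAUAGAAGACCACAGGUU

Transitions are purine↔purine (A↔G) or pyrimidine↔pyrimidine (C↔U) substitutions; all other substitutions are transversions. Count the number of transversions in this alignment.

5

The sequences differ at positions 1 (G/A, transition), 5 (A/C, transversion), 7 (A/C, transversion), 8 (U/A, transversion), 12 (C/U, transition), 18 (U/C, transition), 20 (A/G, transition), 23 (G/A, transition), 28 (G/A, transition), 29 (C/A, transversion), 33 (U/C, transition), 40 (A/U, transversion).
Of the 12 differences, 7 transitions and 5 transversions, so the answer is 5.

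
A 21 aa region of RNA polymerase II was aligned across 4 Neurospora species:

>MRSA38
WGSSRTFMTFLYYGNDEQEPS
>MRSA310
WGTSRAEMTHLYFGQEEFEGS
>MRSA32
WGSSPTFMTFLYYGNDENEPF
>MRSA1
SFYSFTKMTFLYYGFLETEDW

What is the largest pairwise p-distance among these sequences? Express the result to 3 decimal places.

Pairwise Hamming distances:
  MRSA38 vs MRSA310: 9
  MRSA38 vs MRSA32: 3
  MRSA38 vs MRSA1: 10
  MRSA310 vs MRSA32: 11
  MRSA310 vs MRSA1: 13
  MRSA32 vs MRSA1: 10
The largest is 13 mismatches, between MRSA310 and MRSA1; p = 13/21 = 0.619.

0.619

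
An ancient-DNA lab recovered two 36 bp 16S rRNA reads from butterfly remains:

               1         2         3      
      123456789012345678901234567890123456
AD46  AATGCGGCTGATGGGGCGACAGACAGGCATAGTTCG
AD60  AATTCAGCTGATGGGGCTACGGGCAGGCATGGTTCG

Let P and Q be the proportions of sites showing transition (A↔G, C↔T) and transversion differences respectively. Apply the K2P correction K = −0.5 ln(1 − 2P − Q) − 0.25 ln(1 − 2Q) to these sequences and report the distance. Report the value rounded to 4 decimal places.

0.1922

The sequences differ at positions 4 (G/T, transversion), 6 (G/A, transition), 18 (G/T, transversion), 21 (A/G, transition), 23 (A/G, transition), 31 (A/G, transition).
Of the 6 differences, 4 transitions and 2 transversions over 36 sites: P = 4/36 = 0.111111, Q = 2/36 = 0.055556.
d = −0.5·ln(0.722222) − 0.25·ln(0.888888) = −0.5·(-0.325423) − 0.25·(-0.117784) = 0.1922.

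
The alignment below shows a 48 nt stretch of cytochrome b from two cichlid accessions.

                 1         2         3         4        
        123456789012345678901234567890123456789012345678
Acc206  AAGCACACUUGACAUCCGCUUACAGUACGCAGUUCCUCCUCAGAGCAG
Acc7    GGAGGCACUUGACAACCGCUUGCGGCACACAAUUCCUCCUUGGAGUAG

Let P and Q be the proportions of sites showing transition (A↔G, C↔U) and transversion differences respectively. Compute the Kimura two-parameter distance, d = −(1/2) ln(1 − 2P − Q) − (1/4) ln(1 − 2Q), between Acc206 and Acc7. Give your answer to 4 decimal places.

0.4118

The sequences differ at positions 1 (A/G, transition), 2 (A/G, transition), 3 (G/A, transition), 4 (C/G, transversion), 5 (A/G, transition), 15 (U/A, transversion), 22 (A/G, transition), 24 (A/G, transition), 26 (U/C, transition), 29 (G/A, transition), 32 (G/A, transition), 41 (C/U, transition), 42 (A/G, transition), 46 (C/U, transition).
Of the 14 differences, 12 transitions and 2 transversions over 48 sites: P = 12/48 = 0.250000, Q = 2/48 = 0.041667.
d = −0.5·ln(0.458333) − 0.25·ln(0.916666) = −0.5·(-0.780159) − 0.25·(-0.087012) = 0.4118.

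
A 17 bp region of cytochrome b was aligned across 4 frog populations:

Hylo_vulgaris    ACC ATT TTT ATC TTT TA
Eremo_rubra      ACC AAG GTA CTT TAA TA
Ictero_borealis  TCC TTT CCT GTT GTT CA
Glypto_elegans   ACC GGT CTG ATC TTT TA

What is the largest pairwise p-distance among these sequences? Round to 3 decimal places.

0.706

Pairwise Hamming distances:
  Hylo_vulgaris vs Eremo_rubra: 8
  Hylo_vulgaris vs Ictero_borealis: 8
  Hylo_vulgaris vs Glypto_elegans: 4
  Eremo_rubra vs Ictero_borealis: 12
  Eremo_rubra vs Glypto_elegans: 9
  Ictero_borealis vs Glypto_elegans: 9
The largest is 12 mismatches, between Eremo_rubra and Ictero_borealis; p = 12/17 = 0.706.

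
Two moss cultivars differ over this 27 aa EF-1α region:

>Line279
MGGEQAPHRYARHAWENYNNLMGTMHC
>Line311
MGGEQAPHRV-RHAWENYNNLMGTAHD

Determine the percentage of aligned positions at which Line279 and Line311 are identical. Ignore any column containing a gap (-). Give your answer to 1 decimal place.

88.5%

Excluding the 1 gap column leaves 26 comparable sites.
Differing sites — 10:Y/V; 25:M/A; 27:C/D.
23 of the 26 comparable sites match, so the percent identity is 23/26 × 100 = 88.5%.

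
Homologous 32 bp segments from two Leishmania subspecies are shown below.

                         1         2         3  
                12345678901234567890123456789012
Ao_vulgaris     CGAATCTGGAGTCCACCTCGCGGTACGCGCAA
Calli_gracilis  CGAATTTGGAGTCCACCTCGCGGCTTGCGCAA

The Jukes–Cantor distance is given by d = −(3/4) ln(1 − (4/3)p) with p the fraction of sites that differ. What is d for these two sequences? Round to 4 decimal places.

Mismatches occur at site 6 (C↔T), site 24 (T↔C), site 25 (A↔T), site 26 (C↔T).
p = 4/32 = 0.125000.
d = −0.75 · ln(1 − (4/3)·0.125000) = −0.75 · ln(0.833333) = −0.75 · (-0.182322) = 0.1367.

0.1367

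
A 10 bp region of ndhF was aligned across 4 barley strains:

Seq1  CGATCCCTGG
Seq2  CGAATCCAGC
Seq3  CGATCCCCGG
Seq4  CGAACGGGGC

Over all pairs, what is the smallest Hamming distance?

1

Pairwise Hamming distances:
  Seq1 vs Seq2: 4
  Seq1 vs Seq3: 1
  Seq1 vs Seq4: 5
  Seq2 vs Seq3: 4
  Seq2 vs Seq4: 4
  Seq3 vs Seq4: 5
The smallest is 1, between Seq1 and Seq3.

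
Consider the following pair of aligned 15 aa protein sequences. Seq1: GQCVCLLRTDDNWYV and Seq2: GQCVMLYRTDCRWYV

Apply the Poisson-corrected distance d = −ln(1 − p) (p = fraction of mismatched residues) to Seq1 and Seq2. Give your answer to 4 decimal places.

0.3102

The sequences differ at positions 5 (C/M), 7 (L/Y), 11 (D/C), 12 (N/R).
p = 4/15 = 0.266667.
d = −ln(1 − 0.266667) = −ln(0.733333) = 0.3102.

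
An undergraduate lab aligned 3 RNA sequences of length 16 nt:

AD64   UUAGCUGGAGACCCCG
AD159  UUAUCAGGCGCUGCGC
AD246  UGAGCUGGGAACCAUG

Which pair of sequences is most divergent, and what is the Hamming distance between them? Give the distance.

11

Pairwise Hamming distances:
  AD64 vs AD159: 8
  AD64 vs AD246: 5
  AD159 vs AD246: 11
The largest is 11, between AD159 and AD246.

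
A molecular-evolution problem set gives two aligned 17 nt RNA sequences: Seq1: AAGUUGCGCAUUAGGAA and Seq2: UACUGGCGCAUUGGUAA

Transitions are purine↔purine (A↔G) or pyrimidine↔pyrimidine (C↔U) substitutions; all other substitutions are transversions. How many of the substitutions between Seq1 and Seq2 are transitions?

1

Mismatches occur at site 1 (A/U, transversion), site 3 (G/C, transversion), site 5 (U/G, transversion), site 13 (A/G, transition), site 15 (G/U, transversion).
Of the 5 differences, 1 transition and 4 transversions, so the answer is 1.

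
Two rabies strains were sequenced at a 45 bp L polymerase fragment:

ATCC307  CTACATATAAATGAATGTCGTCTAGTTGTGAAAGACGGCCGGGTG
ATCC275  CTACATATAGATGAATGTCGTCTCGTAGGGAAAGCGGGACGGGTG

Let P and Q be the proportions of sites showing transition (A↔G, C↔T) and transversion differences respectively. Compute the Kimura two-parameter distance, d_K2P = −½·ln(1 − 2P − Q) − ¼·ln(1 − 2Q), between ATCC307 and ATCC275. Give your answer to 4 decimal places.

0.1754

Differing sites — 10:A/G (Ti); 24:A/C (Tv); 27:T/A (Tv); 29:T/G (Tv); 35:A/C (Tv); 36:C/G (Tv); 39:C/A (Tv).
Of the 7 differences, 1 transition and 6 transversions over 45 sites: P = 1/45 = 0.022222, Q = 6/45 = 0.133333.
d = −0.5·ln(0.822223) − 0.25·ln(0.733334) = −0.5·(-0.195744) − 0.25·(-0.310154) = 0.1754.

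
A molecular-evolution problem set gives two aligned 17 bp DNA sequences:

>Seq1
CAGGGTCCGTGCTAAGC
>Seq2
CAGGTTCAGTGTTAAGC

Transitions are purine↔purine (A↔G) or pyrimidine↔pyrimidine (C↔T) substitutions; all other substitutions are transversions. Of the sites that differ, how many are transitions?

1

Differing sites — 5:G/T (Tv); 8:C/A (Tv); 12:C/T (Ti).
Of the 3 differences, 1 transition and 2 transversions, so the answer is 1.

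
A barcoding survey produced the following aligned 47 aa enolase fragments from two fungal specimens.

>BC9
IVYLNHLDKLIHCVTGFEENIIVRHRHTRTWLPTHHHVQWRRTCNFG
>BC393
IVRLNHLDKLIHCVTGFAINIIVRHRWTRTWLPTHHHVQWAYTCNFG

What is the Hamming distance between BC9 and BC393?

6

Mismatches occur at site 3 (Y→R), site 18 (E→A), site 19 (E→I), site 27 (H→W), site 41 (R→A), site 42 (R→Y).
That gives 6 mismatches out of 47 aligned sites, so the Hamming distance is 6.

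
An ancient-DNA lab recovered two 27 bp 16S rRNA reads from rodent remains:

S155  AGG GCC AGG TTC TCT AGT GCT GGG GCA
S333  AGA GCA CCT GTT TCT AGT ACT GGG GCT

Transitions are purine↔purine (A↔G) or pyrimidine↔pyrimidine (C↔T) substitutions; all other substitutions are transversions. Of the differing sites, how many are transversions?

Differing sites — 3:G/A (Ti); 6:C/A (Tv); 7:A/C (Tv); 8:G/C (Tv); 9:G/T (Tv); 10:T/G (Tv); 12:C/T (Ti); 19:G/A (Ti); 27:A/T (Tv).
Of the 9 differences, 3 transitions and 6 transversions, so the answer is 6.

6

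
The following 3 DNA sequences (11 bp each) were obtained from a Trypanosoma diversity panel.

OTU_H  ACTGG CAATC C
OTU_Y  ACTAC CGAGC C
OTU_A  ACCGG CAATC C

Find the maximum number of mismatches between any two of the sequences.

Pairwise Hamming distances:
  OTU_H vs OTU_Y: 4
  OTU_H vs OTU_A: 1
  OTU_Y vs OTU_A: 5
The largest is 5, between OTU_Y and OTU_A.

5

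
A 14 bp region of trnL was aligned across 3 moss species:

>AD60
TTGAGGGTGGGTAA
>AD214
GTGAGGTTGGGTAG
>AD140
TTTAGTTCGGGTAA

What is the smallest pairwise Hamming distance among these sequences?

Pairwise Hamming distances:
  AD60 vs AD214: 3
  AD60 vs AD140: 4
  AD214 vs AD140: 5
The smallest is 3, between AD60 and AD214.

3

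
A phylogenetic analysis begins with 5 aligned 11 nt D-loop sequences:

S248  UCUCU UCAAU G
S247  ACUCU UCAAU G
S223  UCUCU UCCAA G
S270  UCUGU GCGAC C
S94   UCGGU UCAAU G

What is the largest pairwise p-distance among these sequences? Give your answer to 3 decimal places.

0.545

Pairwise Hamming distances:
  S248 vs S247: 1
  S248 vs S223: 2
  S248 vs S270: 5
  S248 vs S94: 2
  S247 vs S223: 3
  S247 vs S270: 6
  S247 vs S94: 3
  S223 vs S270: 5
  S223 vs S94: 4
  S270 vs S94: 5
The largest is 6 mismatches, between S247 and S270; p = 6/11 = 0.545.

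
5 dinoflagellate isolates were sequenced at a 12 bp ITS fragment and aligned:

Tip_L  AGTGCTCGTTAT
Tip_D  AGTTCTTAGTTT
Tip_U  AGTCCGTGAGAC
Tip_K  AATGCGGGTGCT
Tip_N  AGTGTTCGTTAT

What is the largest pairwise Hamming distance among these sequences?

8

Pairwise Hamming distances:
  Tip_L vs Tip_D: 5
  Tip_L vs Tip_U: 6
  Tip_L vs Tip_K: 5
  Tip_L vs Tip_N: 1
  Tip_D vs Tip_U: 7
  Tip_D vs Tip_K: 8
  Tip_D vs Tip_N: 6
  Tip_U vs Tip_K: 6
  Tip_U vs Tip_N: 7
  Tip_K vs Tip_N: 6
The largest is 8, between Tip_D and Tip_K.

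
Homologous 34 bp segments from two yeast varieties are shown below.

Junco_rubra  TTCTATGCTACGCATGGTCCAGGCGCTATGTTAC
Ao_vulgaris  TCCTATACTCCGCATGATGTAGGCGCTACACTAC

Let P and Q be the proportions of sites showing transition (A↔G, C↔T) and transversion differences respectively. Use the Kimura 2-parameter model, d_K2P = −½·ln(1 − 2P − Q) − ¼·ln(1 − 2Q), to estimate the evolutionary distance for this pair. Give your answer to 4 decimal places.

Mismatches occur at site 2 (T→C, transition), site 7 (G→A, transition), site 10 (A→C, transversion), site 17 (G→A, transition), site 19 (C→G, transversion), site 20 (C→T, transition), site 29 (T→C, transition), site 30 (G→A, transition), site 31 (T→C, transition).
Of the 9 differences, 7 transitions and 2 transversions over 34 sites: P = 7/34 = 0.205882, Q = 2/34 = 0.058824.
d = −0.5·ln(0.529412) − 0.25·ln(0.882352) = −0.5·(-0.635988) − 0.25·(-0.125164) = 0.3493.

0.3493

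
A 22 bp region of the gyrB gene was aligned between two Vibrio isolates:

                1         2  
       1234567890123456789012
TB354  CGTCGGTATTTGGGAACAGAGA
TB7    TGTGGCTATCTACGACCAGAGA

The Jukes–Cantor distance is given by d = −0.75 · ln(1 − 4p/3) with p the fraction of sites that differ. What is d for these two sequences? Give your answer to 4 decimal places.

The sequences differ at positions 1 (C/T), 4 (C/G), 6 (G/C), 10 (T/C), 12 (G/A), 13 (G/C), 16 (A/C).
p = 7/22 = 0.318182.
d = −0.75 · ln(1 − (4/3)·0.318182) = −0.75 · ln(0.575757) = −0.75 · (-0.552070) = 0.4141.

0.4141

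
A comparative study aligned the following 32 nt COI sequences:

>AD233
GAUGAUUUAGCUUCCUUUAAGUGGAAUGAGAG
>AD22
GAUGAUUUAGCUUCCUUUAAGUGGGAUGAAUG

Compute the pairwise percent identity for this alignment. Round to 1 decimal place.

90.6%

Differing sites — 25:A/G; 30:G/A; 31:A/U.
29 of the 32 sites match, so the percent identity is 29/32 × 100 = 90.6%.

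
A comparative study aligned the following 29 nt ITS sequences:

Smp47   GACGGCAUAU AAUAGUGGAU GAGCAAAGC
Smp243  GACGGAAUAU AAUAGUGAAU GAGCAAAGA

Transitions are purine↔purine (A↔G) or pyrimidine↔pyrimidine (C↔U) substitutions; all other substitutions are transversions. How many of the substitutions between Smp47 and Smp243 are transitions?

1

The sequences differ at positions 6 (C/A, transversion), 18 (G/A, transition), 29 (C/A, transversion).
Of the 3 differences, 1 transition and 2 transversions, so the answer is 1.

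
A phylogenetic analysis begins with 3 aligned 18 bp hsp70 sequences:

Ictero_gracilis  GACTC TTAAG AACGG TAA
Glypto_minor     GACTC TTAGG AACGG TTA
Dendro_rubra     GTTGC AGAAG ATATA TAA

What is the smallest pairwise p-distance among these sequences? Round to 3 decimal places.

0.111

Pairwise Hamming distances:
  Ictero_gracilis vs Glypto_minor: 2
  Ictero_gracilis vs Dendro_rubra: 9
  Glypto_minor vs Dendro_rubra: 11
The smallest is 2 mismatches, between Ictero_gracilis and Glypto_minor; p = 2/18 = 0.111.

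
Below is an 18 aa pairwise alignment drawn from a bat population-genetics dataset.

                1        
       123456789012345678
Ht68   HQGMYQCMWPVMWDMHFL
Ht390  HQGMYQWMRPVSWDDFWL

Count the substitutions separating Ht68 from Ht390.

6

Mismatches occur at site 7 (C↔W), site 9 (W↔R), site 12 (M↔S), site 15 (M↔D), site 16 (H↔F), site 17 (F↔W).
That gives 6 mismatches out of 18 aligned sites, so the Hamming distance is 6.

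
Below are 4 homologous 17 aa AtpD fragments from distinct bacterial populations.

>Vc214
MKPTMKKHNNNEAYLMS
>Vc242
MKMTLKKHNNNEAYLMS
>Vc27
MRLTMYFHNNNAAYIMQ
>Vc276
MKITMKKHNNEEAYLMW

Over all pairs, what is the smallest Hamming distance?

Pairwise Hamming distances:
  Vc214 vs Vc242: 2
  Vc214 vs Vc27: 7
  Vc214 vs Vc276: 3
  Vc242 vs Vc27: 8
  Vc242 vs Vc276: 4
  Vc27 vs Vc276: 8
The smallest is 2, between Vc214 and Vc242.

2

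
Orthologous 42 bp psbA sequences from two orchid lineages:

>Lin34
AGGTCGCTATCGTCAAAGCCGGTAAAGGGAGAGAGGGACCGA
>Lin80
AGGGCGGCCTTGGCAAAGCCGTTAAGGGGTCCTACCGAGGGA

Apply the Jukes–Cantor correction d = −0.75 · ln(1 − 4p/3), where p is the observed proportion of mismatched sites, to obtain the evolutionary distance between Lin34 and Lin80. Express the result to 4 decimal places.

0.5319

The sequences differ at positions 4 (T/G), 7 (C/G), 8 (T/C), 9 (A/C), 11 (C/T), 13 (T/G), 22 (G/T), 26 (A/G), 30 (A/T), 31 (G/C), 32 (A/C), 33 (G/T), 35 (G/C), 36 (G/C), 39 (C/G), 40 (C/G).
p = 16/42 = 0.380952.
d = −0.75 · ln(1 − (4/3)·0.380952) = −0.75 · ln(0.492064) = −0.75 · (-0.709146) = 0.5319.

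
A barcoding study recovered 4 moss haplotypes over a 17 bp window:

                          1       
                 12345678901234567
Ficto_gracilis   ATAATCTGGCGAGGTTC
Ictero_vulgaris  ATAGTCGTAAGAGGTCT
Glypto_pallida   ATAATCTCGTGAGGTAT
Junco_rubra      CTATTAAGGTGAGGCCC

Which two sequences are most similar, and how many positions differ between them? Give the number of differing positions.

4

Pairwise Hamming distances:
  Ficto_gracilis vs Ictero_vulgaris: 7
  Ficto_gracilis vs Glypto_pallida: 4
  Ficto_gracilis vs Junco_rubra: 7
  Ictero_vulgaris vs Glypto_pallida: 6
  Ictero_vulgaris vs Junco_rubra: 9
  Glypto_pallida vs Junco_rubra: 8
The smallest is 4, between Ficto_gracilis and Glypto_pallida.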